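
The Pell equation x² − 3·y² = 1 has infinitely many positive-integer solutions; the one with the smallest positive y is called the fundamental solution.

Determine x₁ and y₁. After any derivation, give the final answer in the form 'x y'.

d=3: √d = [1; 1,2] (ℓ=2, even), read p_1/q_1
i=0: a=1 ⇒ p=1, q=1
i=1: a=1 ⇒ p=2, q=1
→ (2, 1).  Check: 2²=4, 3·1²=3, difference 1.

2 1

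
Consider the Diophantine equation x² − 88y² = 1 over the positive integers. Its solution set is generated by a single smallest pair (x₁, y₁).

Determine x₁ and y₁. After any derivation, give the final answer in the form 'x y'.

√88 = [9; 2,1,1,1,2,18, …], period ℓ=6 (even) → k=5
k=0  a_k=9  p_k/q_k = 9/1
k=1  a_k=2  p_k/q_k = 19/2
k=2  a_k=1  p_k/q_k = 28/3
…
k=4  a_k=1  p_k/q_k = 75/8
k=5  a_k=2  p_k/q_k = 197/21
fundamental: x₁=197, y₁=21  (since 38809 − 88·441 = 1)

197 21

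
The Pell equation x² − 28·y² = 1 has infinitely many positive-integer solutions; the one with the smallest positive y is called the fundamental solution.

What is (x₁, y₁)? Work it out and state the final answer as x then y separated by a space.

127 24

√28 → a₀=5, period (3,2,3,10); ℓ=4 even so k=3
a_0=5:  p_0=5·1+0=5,  q_0=5·0+1=1
…
a_2=2:  p_2=2·16+5=37,  q_2=2·3+1=7
a_3=3:  p_3=3·37+16=127,  q_3=3·7+3=24
(x₁, y₁) = (127, 24);  127² − 28·24² = 1 ✓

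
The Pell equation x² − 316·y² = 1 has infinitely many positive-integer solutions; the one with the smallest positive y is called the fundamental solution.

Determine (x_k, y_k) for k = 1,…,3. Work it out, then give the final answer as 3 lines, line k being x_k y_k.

√316 = [17; 1,3,2,8,2,3,1,34, …], period ℓ=8 (even) → k=7
k=0  a_k=17  p_k/q_k = 17/1
k=1  a_k=1  p_k/q_k = 18/1
…
k=3  a_k=2  p_k/q_k = 160/9
k=4  a_k=8  p_k/q_k = 1351/76
…
k=6  a_k=3  p_k/q_k = 9937/559
k=7  a_k=1  p_k/q_k = 12799/720
→ (12799, 720).  Check: 12799²=163814401, 316·720²=163814400, difference 1.
n=2: (12799,720)∘(12799,720) = (12799·12799+316·720·720, 12799·720+720·12799) = (327628801,18430560)
n=3: (327628801,18430560)∘(12799,720) = (12799·327628801+316·720·18430560, 12799·18430560+720·327628801) = (8386642035199,471785474160)

12799 720
327628801 18430560
8386642035199 471785474160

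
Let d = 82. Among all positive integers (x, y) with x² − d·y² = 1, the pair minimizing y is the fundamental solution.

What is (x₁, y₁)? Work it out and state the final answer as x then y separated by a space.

163 18

d=82: √d = [9; 18] (ℓ=1, odd), read p_1/q_1
k=0  a_k=9  p_k/q_k = 9/1
k=1  a_k=18  p_k/q_k = 163/18
→ (163, 18).  Check: 163²=26569, 82·18²=26568, difference 1.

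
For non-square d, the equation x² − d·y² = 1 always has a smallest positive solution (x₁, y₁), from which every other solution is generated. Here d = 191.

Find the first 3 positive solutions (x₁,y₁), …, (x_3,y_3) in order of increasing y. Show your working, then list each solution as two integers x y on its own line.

√191 = [13; 1,4,1,1,3,…,4,1,26, …], period ℓ=16 (even) → k=15
k=0  a_k=13  p_k/q_k = 13/1
…
k=4  a_k=1  p_k/q_k = 152/11
…
k=6  a_k=2  p_k/q_k = 1230/89
…
k=8  a_k=13  p_k/q_k = 40217/2910
…
k=10  a_k=2  p_k/q_k = 207083/14984
…
k=14  a_k=4  p_k/q_k = 7377553/533821
k=15  a_k=1  p_k/q_k = 8994000/650783
fundamental: x₁=8994000, y₁=650783  (since 80892036000000 − 191·423518513089 = 1)
(x_2, y_2) = (8994000·8994000 + 191·650783·650783, 8994000·650783 + 650783·8994000) = (161784071999999, 11706284604000)
(x_3, y_3) = (8994000·161784071999999 + 191·650783·11706284604000, 8994000·11706284604000 + 650783·161784071999999) = (2910171887135973018000, 210572647456751349217)

8994000 650783
161784071999999 11706284604000
2910171887135973018000 210572647456751349217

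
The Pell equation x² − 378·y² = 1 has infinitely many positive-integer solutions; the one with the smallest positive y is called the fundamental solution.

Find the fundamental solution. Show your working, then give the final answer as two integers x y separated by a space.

8749 450

[19; 2,3,1,4,1,3,2,38] for √378; ℓ=8 ⇒ convergent index 7
step 0: (19, 1)  from 19·(1,0) + (0,1)
step 1: (39, 2)  from 2·(19,1) + (1,0)
step 2: (136, 7)  from 3·(39,2) + (19,1)
step 3: (175, 9)  from 1·(136,7) + (39,2)
step 4: (836, 43)  from 4·(175,9) + (136,7)
step 5: (1011, 52)  from 1·(836,43) + (175,9)
step 6: (3869, 199)  from 3·(1011,52) + (836,43)
step 7: (8749, 450)  from 2·(3869,199) + (1011,52)
(x₁, y₁) = (8749, 450);  8749² − 378·450² = 1 ✓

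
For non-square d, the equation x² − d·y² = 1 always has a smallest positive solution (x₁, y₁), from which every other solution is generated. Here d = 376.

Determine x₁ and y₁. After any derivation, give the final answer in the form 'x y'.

2143295 110532

d=376: √d = [19; 2,1,1,3,1,…,1,2,38] (ℓ=16, even), read p_15/q_15
k=0  a_k=19  p_k/q_k = 19/1
k=1  a_k=2  p_k/q_k = 39/2
k=2  a_k=1  p_k/q_k = 58/3
k=3  a_k=1  p_k/q_k = 97/5
k=4  a_k=3  p_k/q_k = 349/18
k=5  a_k=1  p_k/q_k = 446/23
k=6  a_k=2  p_k/q_k = 1241/64
k=7  a_k=2  p_k/q_k = 2928/151
k=8  a_k=4  p_k/q_k = 12953/668
…
k=10  a_k=2  p_k/q_k = 70621/3642
k=11  a_k=1  p_k/q_k = 99455/5129
k=12  a_k=3  p_k/q_k = 368986/19029
k=13  a_k=1  p_k/q_k = 468441/24158
k=14  a_k=1  p_k/q_k = 837427/43187
k=15  a_k=2  p_k/q_k = 2143295/110532
(x₁, y₁) = (2143295, 110532);  2143295² − 376·110532² = 1 ✓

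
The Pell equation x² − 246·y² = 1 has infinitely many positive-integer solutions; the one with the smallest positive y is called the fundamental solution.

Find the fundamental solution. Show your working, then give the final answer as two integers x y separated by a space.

88805 5662

√246 = [15; 1,2,5,1,14,1,5,2,1,30, …], period ℓ=10 (even) → k=9
a_0=15:  p_0=15·1+0=15,  q_0=15·0+1=1
…
a_2=2:  p_2=2·16+15=47,  q_2=2·1+1=3
a_3=5:  p_3=5·47+16=251,  q_3=5·3+1=16
a_4=1:  p_4=1·251+47=298,  q_4=1·16+3=19
a_5=14:  p_5=14·298+251=4423,  q_5=14·19+16=282
…
a_7=5:  p_7=5·4721+4423=28028,  q_7=5·301+282=1787
a_8=2:  p_8=2·28028+4721=60777,  q_8=2·1787+301=3875
a_9=1:  p_9=1·60777+28028=88805,  q_9=1·3875+1787=5662
(x₁, y₁) = (88805, 5662);  88805² − 246·5662² = 1 ✓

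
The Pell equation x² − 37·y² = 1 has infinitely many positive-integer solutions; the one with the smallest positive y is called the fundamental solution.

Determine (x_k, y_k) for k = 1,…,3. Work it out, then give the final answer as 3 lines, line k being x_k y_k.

73 12
10657 1752
1555849 255780

√37 = [6; 12, …], period ℓ=1 (odd) → k=1
i=0: a=6 ⇒ p=6, q=1
i=1: a=12 ⇒ p=73, q=12
(x₁, y₁) = (73, 12);  73² − 37·12² = 1 ✓
(73+12√37)^2 = 10657 + 1752√37
(73+12√37)^3 = 1555849 + 255780√37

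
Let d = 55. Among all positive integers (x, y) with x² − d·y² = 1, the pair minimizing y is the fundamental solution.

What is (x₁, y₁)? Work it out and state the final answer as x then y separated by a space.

[7; 2,2,2,14] for √55; ℓ=4 ⇒ convergent index 3
k=0  a_k=7  p_k/q_k = 7/1
…
k=2  a_k=2  p_k/q_k = 37/5
k=3  a_k=2  p_k/q_k = 89/12
(x₁, y₁) = (89, 12);  89² − 55·12² = 1 ✓

89 12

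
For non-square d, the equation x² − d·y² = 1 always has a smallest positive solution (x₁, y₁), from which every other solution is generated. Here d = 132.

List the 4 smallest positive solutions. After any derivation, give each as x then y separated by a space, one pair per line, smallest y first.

23 2
1057 92
48599 4230
2234497 194488

d=132: √d = [11; 2,22] (ℓ=2, even), read p_1/q_1
step 0: (11, 1)  from 11·(1,0) + (0,1)
step 1: (23, 2)  from 2·(11,1) + (1,0)
fundamental: x₁=23, y₁=2  (since 529 − 132·4 = 1)
(23+2√132)^2 = 1057 + 92√132
(23+2√132)^3 = 48599 + 4230√132
(23+2√132)^4 = 2234497 + 194488√132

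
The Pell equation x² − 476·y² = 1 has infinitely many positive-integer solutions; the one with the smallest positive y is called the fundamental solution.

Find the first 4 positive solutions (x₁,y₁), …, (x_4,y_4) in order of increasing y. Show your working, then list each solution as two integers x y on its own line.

28799 1320
1658764801 76029360
95541534979199 4379139075960
5503001330073139201 252229652421114720

d=476: √d = [21; 1,4,2,10,2,4,1,42] (ℓ=8, even), read p_7/q_7
i=0: a=21 ⇒ p=21, q=1
i=1: a=1 ⇒ p=22, q=1
i=2: a=4 ⇒ p=109, q=5
i=3: a=2 ⇒ p=240, q=11
i=4: a=10 ⇒ p=2509, q=115
i=5: a=2 ⇒ p=5258, q=241
i=6: a=4 ⇒ p=23541, q=1079
i=7: a=1 ⇒ p=28799, q=1320
(x₁, y₁) = (28799, 1320);  28799² − 476·1320² = 1 ✓
n=2: (28799,1320)∘(28799,1320) = (28799·28799+476·1320·1320, 28799·1320+1320·28799) = (1658764801,76029360)
n=3: (1658764801,76029360)∘(28799,1320) = (28799·1658764801+476·1320·76029360, 28799·76029360+1320·1658764801) = (95541534979199,4379139075960)
n=4: (95541534979199,4379139075960)∘(28799,1320) = (28799·95541534979199+476·1320·4379139075960, 28799·4379139075960+1320·95541534979199) = (5503001330073139201,252229652421114720)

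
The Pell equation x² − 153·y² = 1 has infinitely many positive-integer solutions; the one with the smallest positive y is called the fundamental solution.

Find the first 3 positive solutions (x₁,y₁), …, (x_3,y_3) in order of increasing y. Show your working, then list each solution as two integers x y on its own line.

2177 176
9478657 766304
41270070401 3336487440

[12; 2,1,2,2,2,1,2,24] for √153; ℓ=8 ⇒ convergent index 7
i=0: a=12 ⇒ p=12, q=1
…
i=5: a=2 ⇒ p=569, q=46
i=6: a=1 ⇒ p=804, q=65
i=7: a=2 ⇒ p=2177, q=176
(x₁, y₁) = (2177, 176);  2177² − 153·176² = 1 ✓
(x_2, y_2) = (2177·2177 + 153·176·176, 2177·176 + 176·2177) = (9478657, 766304)
(x_3, y_3) = (2177·9478657 + 153·176·766304, 2177·766304 + 176·9478657) = (41270070401, 3336487440)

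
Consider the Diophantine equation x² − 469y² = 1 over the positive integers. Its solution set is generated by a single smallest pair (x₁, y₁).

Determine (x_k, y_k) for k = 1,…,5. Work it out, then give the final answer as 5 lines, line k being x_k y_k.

137215 6336
37655912449 1738788480
10333912053241855 477175722560064
2835935484733506355201 130951333540419575040
778265775065082237004568575 35936974463020168255667136

d=469: √d = [21; 1,1,1,10,6,10,1,1,1,42] (ℓ=10, even), read p_9/q_9
i=0: a=21 ⇒ p=21, q=1
i=1: a=1 ⇒ p=22, q=1
i=2: a=1 ⇒ p=43, q=2
i=3: a=1 ⇒ p=65, q=3
i=4: a=10 ⇒ p=693, q=32
i=5: a=6 ⇒ p=4223, q=195
i=6: a=10 ⇒ p=42923, q=1982
i=7: a=1 ⇒ p=47146, q=2177
i=8: a=1 ⇒ p=90069, q=4159
i=9: a=1 ⇒ p=137215, q=6336
→ (137215, 6336).  Check: 137215²=18827956225, 469·6336²=18827956224, difference 1.
(x_2, y_2) = (137215·137215 + 469·6336·6336, 137215·6336 + 6336·137215) = (37655912449, 1738788480)
(x_3, y_3) = (137215·37655912449 + 469·6336·1738788480, 137215·1738788480 + 6336·37655912449) = (10333912053241855, 477175722560064)
(x_4, y_4) = (137215·10333912053241855 + 469·6336·477175722560064, 137215·477175722560064 + 6336·10333912053241855) = (2835935484733506355201, 130951333540419575040)
(x_5, y_5) = (137215·2835935484733506355201 + 469·6336·130951333540419575040, 137215·130951333540419575040 + 6336·2835935484733506355201) = (778265775065082237004568575, 35936974463020168255667136)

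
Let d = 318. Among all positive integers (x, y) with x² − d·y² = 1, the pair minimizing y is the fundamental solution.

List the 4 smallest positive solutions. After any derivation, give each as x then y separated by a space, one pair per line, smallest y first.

[17; 1,4,1,34] for √318; ℓ=4 ⇒ convergent index 3
a_0=17:  p_0=17·1+0=17,  q_0=17·0+1=1
a_1=1:  p_1=1·17+1=18,  q_1=1·1+0=1
a_2=4:  p_2=4·18+17=89,  q_2=4·1+1=5
a_3=1:  p_3=1·89+18=107,  q_3=1·5+1=6
fundamental: x₁=107, y₁=6  (since 11449 − 318·36 = 1)
(x_2, y_2) = (107·107 + 318·6·6, 107·6 + 6·107) = (22897, 1284)
(x_3, y_3) = (107·22897 + 318·6·1284, 107·1284 + 6·22897) = (4899851, 274770)
(x_4, y_4) = (107·4899851 + 318·6·274770, 107·274770 + 6·4899851) = (1048545217, 58799496)

107 6
22897 1284
4899851 274770
1048545217 58799496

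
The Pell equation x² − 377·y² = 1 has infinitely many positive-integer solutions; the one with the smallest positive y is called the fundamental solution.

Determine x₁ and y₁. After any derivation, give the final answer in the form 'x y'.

233 12

√377 → a₀=19, period (2,2,2,38); ℓ=4 even so k=3
k=0  a_k=19  p_k/q_k = 19/1
k=1  a_k=2  p_k/q_k = 39/2
k=2  a_k=2  p_k/q_k = 97/5
k=3  a_k=2  p_k/q_k = 233/12
→ (233, 12).  Check: 233²=54289, 377·12²=54288, difference 1.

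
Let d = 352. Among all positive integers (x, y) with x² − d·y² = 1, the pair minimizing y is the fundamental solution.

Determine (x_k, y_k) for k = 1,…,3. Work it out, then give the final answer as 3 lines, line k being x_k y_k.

77617 4137
12048797377 642203058
1870383011943601 99691749501435

[18; 1,3,5,9,5,3,1,36] for √352; ℓ=8 ⇒ convergent index 7
step 0: (18, 1)  from 18·(1,0) + (0,1)
step 1: (19, 1)  from 1·(18,1) + (1,0)
step 2: (75, 4)  from 3·(19,1) + (18,1)
…
step 4: (3621, 193)  from 9·(394,21) + (75,4)
step 5: (18499, 986)  from 5·(3621,193) + (394,21)
step 6: (59118, 3151)  from 3·(18499,986) + (3621,193)
step 7: (77617, 4137)  from 1·(59118,3151) + (18499,986)
(x₁, y₁) = (77617, 4137);  77617² − 352·4137² = 1 ✓
(77617+4137√352)^2 = 12048797377 + 642203058√352
(77617+4137√352)^3 = 1870383011943601 + 99691749501435√352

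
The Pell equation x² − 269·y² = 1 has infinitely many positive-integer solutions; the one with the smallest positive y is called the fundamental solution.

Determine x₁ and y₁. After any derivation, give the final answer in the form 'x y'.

13449 820

√269 = [16; 2,2,32, …], period ℓ=3 (odd) → k=5
a_0=16:  p_0=16·1+0=16,  q_0=16·0+1=1
a_1=2:  p_1=2·16+1=33,  q_1=2·1+0=2
a_2=2:  p_2=2·33+16=82,  q_2=2·2+1=5
a_3=32:  p_3=32·82+33=2657,  q_3=32·5+2=162
a_4=2:  p_4=2·2657+82=5396,  q_4=2·162+5=329
a_5=2:  p_5=2·5396+2657=13449,  q_5=2·329+162=820
(x₁, y₁) = (13449, 820);  13449² − 269·820² = 1 ✓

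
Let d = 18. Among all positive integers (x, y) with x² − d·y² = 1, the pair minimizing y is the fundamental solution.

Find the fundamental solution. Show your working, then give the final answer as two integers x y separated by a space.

√18 → a₀=4, period (4,8); ℓ=2 even so k=1
k=0  a_k=4  p_k/q_k = 4/1
k=1  a_k=4  p_k/q_k = 17/4
(x₁, y₁) = (17, 4);  17² − 18·4² = 1 ✓

17 4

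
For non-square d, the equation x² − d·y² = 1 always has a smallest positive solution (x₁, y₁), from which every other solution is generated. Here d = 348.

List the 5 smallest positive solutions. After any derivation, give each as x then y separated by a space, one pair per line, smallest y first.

1567 84
4910977 263256
15391000351 825044220
48235390189057 2585688322224
151169697461504287 8103546376805796

√348 → a₀=18, period (1,1,1,8,1,1,1,36); ℓ=8 even so k=7
a_0=18:  p_0=18·1+0=18,  q_0=18·0+1=1
…
a_3=1:  p_3=1·37+19=56,  q_3=1·2+1=3
…
a_6=1:  p_6=1·541+485=1026,  q_6=1·29+26=55
a_7=1:  p_7=1·1026+541=1567,  q_7=1·55+29=84
→ (1567, 84).  Check: 1567²=2455489, 348·84²=2455488, difference 1.
n=2: (1567,84)∘(1567,84) = (1567·1567+348·84·84, 1567·84+84·1567) = (4910977,263256)
n=3: (4910977,263256)∘(1567,84) = (1567·4910977+348·84·263256, 1567·263256+84·4910977) = (15391000351,825044220)
n=4: (15391000351,825044220)∘(1567,84) = (1567·15391000351+348·84·825044220, 1567·825044220+84·15391000351) = (48235390189057,2585688322224)
n=5: (48235390189057,2585688322224)∘(1567,84) = (1567·48235390189057+348·84·2585688322224, 1567·2585688322224+84·48235390189057) = (151169697461504287,8103546376805796)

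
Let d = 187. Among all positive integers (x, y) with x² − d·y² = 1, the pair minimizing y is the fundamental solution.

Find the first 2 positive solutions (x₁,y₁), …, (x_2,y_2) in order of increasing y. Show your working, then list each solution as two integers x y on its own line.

√187 = [13; 1,2,13,2,1,26, …], period ℓ=6 (even) → k=5
i=0: a=13 ⇒ p=13, q=1
i=1: a=1 ⇒ p=14, q=1
…
i=4: a=2 ⇒ p=1135, q=83
i=5: a=1 ⇒ p=1682, q=123
(x₁, y₁) = (1682, 123);  1682² − 187·123² = 1 ✓
(x_2, y_2) = (1682·1682 + 187·123·123, 1682·123 + 123·1682) = (5658247, 413772)

1682 123
5658247 413772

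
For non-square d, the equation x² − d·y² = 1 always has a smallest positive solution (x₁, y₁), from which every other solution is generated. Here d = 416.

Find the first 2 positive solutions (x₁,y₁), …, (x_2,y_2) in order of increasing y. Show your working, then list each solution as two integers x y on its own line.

√416 = [20; 2,1,1,9,1,1,2,40, …], period ℓ=8 (even) → k=7
step 0: (20, 1)  from 20·(1,0) + (0,1)
…
step 4: (979, 48)  from 9·(102,5) + (61,3)
step 5: (1081, 53)  from 1·(979,48) + (102,5)
step 6: (2060, 101)  from 1·(1081,53) + (979,48)
step 7: (5201, 255)  from 2·(2060,101) + (1081,53)
→ (5201, 255).  Check: 5201²=27050401, 416·255²=27050400, difference 1.
n=2: (5201,255)∘(5201,255) = (5201·5201+416·255·255, 5201·255+255·5201) = (54100801,2652510)

5201 255
54100801 2652510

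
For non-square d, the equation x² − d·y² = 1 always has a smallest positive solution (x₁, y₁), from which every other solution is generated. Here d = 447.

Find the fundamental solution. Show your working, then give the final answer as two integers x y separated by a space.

√447 → a₀=21, period (7,42); ℓ=2 even so k=1
a_0=21:  p_0=21·1+0=21,  q_0=21·0+1=1
a_1=7:  p_1=7·21+1=148,  q_1=7·1+0=7
fundamental: x₁=148, y₁=7  (since 21904 − 447·49 = 1)

148 7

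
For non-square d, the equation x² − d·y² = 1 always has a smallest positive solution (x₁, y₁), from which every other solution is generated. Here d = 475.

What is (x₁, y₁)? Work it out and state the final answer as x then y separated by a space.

57799 2652

√475 → a₀=21, period (1,3,1,6,2,6,1,3,1,42); ℓ=10 even so k=9
a_0=21:  p_0=21·1+0=21,  q_0=21·0+1=1
…
a_4=6:  p_4=6·109+87=741,  q_4=6·5+4=34
…
a_8=3:  p_8=3·11878+10287=45921,  q_8=3·545+472=2107
a_9=1:  p_9=1·45921+11878=57799,  q_9=1·2107+545=2652
(x₁, y₁) = (57799, 2652);  57799² − 475·2652² = 1 ✓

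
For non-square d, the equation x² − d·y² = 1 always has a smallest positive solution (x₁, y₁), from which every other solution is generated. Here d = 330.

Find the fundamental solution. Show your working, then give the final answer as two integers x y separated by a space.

√330 = [18; 6,36, …], period ℓ=2 (even) → k=1
step 0: (18, 1)  from 18·(1,0) + (0,1)
step 1: (109, 6)  from 6·(18,1) + (1,0)
→ (109, 6).  Check: 109²=11881, 330·6²=11880, difference 1.

109 6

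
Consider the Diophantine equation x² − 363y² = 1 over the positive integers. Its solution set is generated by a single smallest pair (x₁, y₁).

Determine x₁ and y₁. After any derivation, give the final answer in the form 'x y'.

362 19

[19; 19,38] for √363; ℓ=2 ⇒ convergent index 1
k=0  a_k=19  p_k/q_k = 19/1
k=1  a_k=19  p_k/q_k = 362/19
→ (362, 19).  Check: 362²=131044, 363·19²=131043, difference 1.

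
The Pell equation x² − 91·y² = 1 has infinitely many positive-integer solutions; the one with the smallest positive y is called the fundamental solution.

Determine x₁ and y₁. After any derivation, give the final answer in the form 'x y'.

d=91: √d = [9; 1,1,5,1,5,1,1,18] (ℓ=8, even), read p_7/q_7
i=0: a=9 ⇒ p=9, q=1
…
i=2: a=1 ⇒ p=19, q=2
…
i=4: a=1 ⇒ p=124, q=13
…
i=6: a=1 ⇒ p=849, q=89
i=7: a=1 ⇒ p=1574, q=165
(x₁, y₁) = (1574, 165);  1574² − 91·165² = 1 ✓

1574 165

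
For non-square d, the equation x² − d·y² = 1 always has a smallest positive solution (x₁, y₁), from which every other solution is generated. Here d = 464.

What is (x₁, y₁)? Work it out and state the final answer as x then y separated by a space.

9801 455

d=464: √d = [21; 1,1,5,1,1,1,5,1,1,42] (ℓ=10, even), read p_9/q_9
i=0: a=21 ⇒ p=21, q=1
i=1: a=1 ⇒ p=22, q=1
…
i=6: a=1 ⇒ p=797, q=37
…
i=8: a=1 ⇒ p=5299, q=246
i=9: a=1 ⇒ p=9801, q=455
fundamental: x₁=9801, y₁=455  (since 96059601 − 464·207025 = 1)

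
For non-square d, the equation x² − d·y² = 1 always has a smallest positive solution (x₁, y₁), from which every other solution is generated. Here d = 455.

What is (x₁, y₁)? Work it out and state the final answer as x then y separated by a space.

√455 = [21; 3,42, …], period ℓ=2 (even) → k=1
k=0  a_k=21  p_k/q_k = 21/1
k=1  a_k=3  p_k/q_k = 64/3
fundamental: x₁=64, y₁=3  (since 4096 − 455·9 = 1)

64 3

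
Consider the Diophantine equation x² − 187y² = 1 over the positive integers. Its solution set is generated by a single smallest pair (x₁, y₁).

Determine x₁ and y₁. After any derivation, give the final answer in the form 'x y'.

[13; 1,2,13,2,1,26] for √187; ℓ=6 ⇒ convergent index 5
k=0  a_k=13  p_k/q_k = 13/1
…
k=2  a_k=2  p_k/q_k = 41/3
…
k=4  a_k=2  p_k/q_k = 1135/83
k=5  a_k=1  p_k/q_k = 1682/123
→ (1682, 123).  Check: 1682²=2829124, 187·123²=2829123, difference 1.

1682 123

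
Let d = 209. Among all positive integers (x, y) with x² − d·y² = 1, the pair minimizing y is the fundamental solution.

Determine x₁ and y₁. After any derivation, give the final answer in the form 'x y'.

√209 → a₀=14, period (2,5,3,2,3,5,2,28); ℓ=8 even so k=7
i=0: a=14 ⇒ p=14, q=1
…
i=2: a=5 ⇒ p=159, q=11
…
i=4: a=2 ⇒ p=1171, q=81
…
i=6: a=5 ⇒ p=21266, q=1471
i=7: a=2 ⇒ p=46551, q=3220
fundamental: x₁=46551, y₁=3220  (since 2166995601 − 209·10368400 = 1)

46551 3220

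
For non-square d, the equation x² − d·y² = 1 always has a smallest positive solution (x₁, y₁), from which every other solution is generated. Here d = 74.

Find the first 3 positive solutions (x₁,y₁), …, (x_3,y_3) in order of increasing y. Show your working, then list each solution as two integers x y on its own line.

3699 430
27365201 3181140
202447753299 23534073290

[8; 1,1,1,1,16] for √74; ℓ=5 ⇒ convergent index 9
i=0: a=8 ⇒ p=8, q=1
i=1: a=1 ⇒ p=9, q=1
…
i=3: a=1 ⇒ p=26, q=3
…
i=5: a=16 ⇒ p=714, q=83
…
i=7: a=1 ⇒ p=1471, q=171
i=8: a=1 ⇒ p=2228, q=259
i=9: a=1 ⇒ p=3699, q=430
fundamental: x₁=3699, y₁=430  (since 13682601 − 74·184900 = 1)
n=2: (3699,430)∘(3699,430) = (3699·3699+74·430·430, 3699·430+430·3699) = (27365201,3181140)
n=3: (27365201,3181140)∘(3699,430) = (3699·27365201+74·430·3181140, 3699·3181140+430·27365201) = (202447753299,23534073290)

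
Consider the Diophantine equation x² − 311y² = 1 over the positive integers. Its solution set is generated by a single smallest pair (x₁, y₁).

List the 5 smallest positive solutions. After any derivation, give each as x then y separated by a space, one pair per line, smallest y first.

d=311: √d = [17; 1,1,1,2,1,…,1,1,34] (ℓ=16, even), read p_15/q_15
step 0: (17, 1)  from 17·(1,0) + (0,1)
…
step 2: (35, 2)  from 1·(18,1) + (17,1)
…
step 5: (194, 11)  from 1·(141,8) + (53,3)
…
step 8: (71158, 4035)  from 17·(4109,233) + (1305,74)
…
step 12: (4565134, 258865)  from 2·(1594239,90401) + (1376656,78063)
…
step 14: (10724507, 608131)  from 1·(6159373,349266) + (4565134,258865)
step 15: (16883880, 957397)  from 1·(10724507,608131) + (6159373,349266)
→ (16883880, 957397).  Check: 16883880²=285065403854400, 311·957397²=285065403854399, difference 1.
(16883880+957397√311)^2 = 570130807708799 + 32329152120720√311
(16883880+957397√311)^3 = 19252040283316857636360 + 1091683049815963029803√311
(16883880+957397√311)^4 = 650098275797375082487964044801 + 36863691222253451430108430560√311
(16883880+957397√311)^5 = 21952362553539551163393489436611779400 + 1244804277907160115380508441163715797√311

16883880 957397
570130807708799 32329152120720
19252040283316857636360 1091683049815963029803
650098275797375082487964044801 36863691222253451430108430560
21952362553539551163393489436611779400 1244804277907160115380508441163715797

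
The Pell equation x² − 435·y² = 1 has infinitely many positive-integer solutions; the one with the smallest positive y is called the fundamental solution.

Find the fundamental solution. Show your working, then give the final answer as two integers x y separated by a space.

146 7

√435 = [20; 1,5,1,40, …], period ℓ=4 (even) → k=3
a_0=20:  p_0=20·1+0=20,  q_0=20·0+1=1
a_1=1:  p_1=1·20+1=21,  q_1=1·1+0=1
a_2=5:  p_2=5·21+20=125,  q_2=5·1+1=6
a_3=1:  p_3=1·125+21=146,  q_3=1·6+1=7
fundamental: x₁=146, y₁=7  (since 21316 − 435·49 = 1)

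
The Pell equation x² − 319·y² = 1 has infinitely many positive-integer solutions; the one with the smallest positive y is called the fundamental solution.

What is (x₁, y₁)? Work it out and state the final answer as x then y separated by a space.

12901780 722361

d=319: √d = [17; 1,6,5,1,4,…,6,1,34] (ℓ=14, even), read p_13/q_13
i=0: a=17 ⇒ p=17, q=1
…
i=4: a=1 ⇒ p=768, q=43
i=5: a=4 ⇒ p=3715, q=208
…
i=7: a=1 ⇒ p=15628, q=875
i=8: a=3 ⇒ p=58797, q=3292
i=9: a=4 ⇒ p=250816, q=14043
…
i=11: a=5 ⇒ p=1798881, q=100718
i=12: a=6 ⇒ p=11102899, q=621643
i=13: a=1 ⇒ p=12901780, q=722361
fundamental: x₁=12901780, y₁=722361  (since 166455927168400 − 319·521805414321 = 1)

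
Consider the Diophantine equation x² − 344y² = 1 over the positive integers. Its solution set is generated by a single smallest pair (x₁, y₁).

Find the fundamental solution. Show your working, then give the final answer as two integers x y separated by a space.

10405 561

d=344: √d = [18; 1,1,4,1,3,1,4,1,1,36] (ℓ=10, even), read p_9/q_9
i=0: a=18 ⇒ p=18, q=1
…
i=2: a=1 ⇒ p=37, q=2
i=3: a=4 ⇒ p=167, q=9
i=4: a=1 ⇒ p=204, q=11
…
i=8: a=1 ⇒ p=5694, q=307
i=9: a=1 ⇒ p=10405, q=561
fundamental: x₁=10405, y₁=561  (since 108264025 − 344·314721 = 1)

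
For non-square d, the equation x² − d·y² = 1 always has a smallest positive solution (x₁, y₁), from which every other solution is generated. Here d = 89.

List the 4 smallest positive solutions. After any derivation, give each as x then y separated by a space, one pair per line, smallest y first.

500001 53000
500002000001 53000106000
500003000004500001 53000212000159000
500004000010000008000001 53000318000530000212000

√89 → a₀=9, period (2,3,3,2,18); ℓ=5 odd so k=9
i=0: a=9 ⇒ p=9, q=1
…
i=2: a=3 ⇒ p=66, q=7
i=3: a=3 ⇒ p=217, q=23
i=4: a=2 ⇒ p=500, q=53
i=5: a=18 ⇒ p=9217, q=977
i=6: a=2 ⇒ p=18934, q=2007
i=7: a=3 ⇒ p=66019, q=6998
i=8: a=3 ⇒ p=216991, q=23001
i=9: a=2 ⇒ p=500001, q=53000
→ (500001, 53000).  Check: 500001²=250001000001, 89·53000²=250001000000, difference 1.
k=2:  x_2 = 500001·500001+89·53000·53000 = 500002000001,  y_2 = 500001·53000+53000·500001 = 53000106000
k=3:  x_3 = 500001·500002000001+89·53000·53000106000 = 500003000004500001,  y_3 = 500001·53000106000+53000·500002000001 = 53000212000159000
k=4:  x_4 = 500001·500003000004500001+89·53000·53000212000159000 = 500004000010000008000001,  y_4 = 500001·53000212000159000+53000·500003000004500001 = 53000318000530000212000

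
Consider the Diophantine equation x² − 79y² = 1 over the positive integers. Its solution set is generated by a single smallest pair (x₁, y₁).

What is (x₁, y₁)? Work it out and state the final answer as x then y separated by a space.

d=79: √d = [8; 1,7,1,16] (ℓ=4, even), read p_3/q_3
step 0: (8, 1)  from 8·(1,0) + (0,1)
step 1: (9, 1)  from 1·(8,1) + (1,0)
step 2: (71, 8)  from 7·(9,1) + (8,1)
step 3: (80, 9)  from 1·(71,8) + (9,1)
fundamental: x₁=80, y₁=9  (since 6400 − 79·81 = 1)

80 9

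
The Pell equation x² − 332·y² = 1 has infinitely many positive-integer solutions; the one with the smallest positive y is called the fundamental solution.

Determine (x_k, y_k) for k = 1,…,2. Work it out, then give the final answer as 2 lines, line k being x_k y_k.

d=332: √d = [18; 4,1,1,8,1,1,4,36] (ℓ=8, even), read p_7/q_7
i=0: a=18 ⇒ p=18, q=1
i=1: a=4 ⇒ p=73, q=4
i=2: a=1 ⇒ p=91, q=5
i=3: a=1 ⇒ p=164, q=9
…
i=5: a=1 ⇒ p=1567, q=86
i=6: a=1 ⇒ p=2970, q=163
i=7: a=4 ⇒ p=13447, q=738
(x₁, y₁) = (13447, 738);  13447² − 332·738² = 1 ✓
(13447+738√332)^2 = 361643617 + 19847772√332

13447 738
361643617 19847772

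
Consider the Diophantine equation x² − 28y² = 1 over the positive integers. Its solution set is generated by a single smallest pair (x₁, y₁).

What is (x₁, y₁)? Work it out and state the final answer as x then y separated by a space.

[5; 3,2,3,10] for √28; ℓ=4 ⇒ convergent index 3
i=0: a=5 ⇒ p=5, q=1
…
i=2: a=2 ⇒ p=37, q=7
i=3: a=3 ⇒ p=127, q=24
→ (127, 24).  Check: 127²=16129, 28·24²=16128, difference 1.

127 24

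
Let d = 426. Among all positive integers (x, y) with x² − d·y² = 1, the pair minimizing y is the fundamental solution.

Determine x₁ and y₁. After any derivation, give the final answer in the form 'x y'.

√426 → a₀=20, period (1,1,1,3,2,6,2,3,1,1,1,40); ℓ=12 even so k=11
step 0: (20, 1)  from 20·(1,0) + (0,1)
step 1: (21, 1)  from 1·(20,1) + (1,0)
step 2: (41, 2)  from 1·(21,1) + (20,1)
…
step 4: (227, 11)  from 3·(62,3) + (41,2)
…
step 6: (3323, 161)  from 6·(516,25) + (227,11)
…
step 9: (31971, 1549)  from 1·(24809,1202) + (7162,347)
step 10: (56780, 2751)  from 1·(31971,1549) + (24809,1202)
step 11: (88751, 4300)  from 1·(56780,2751) + (31971,1549)
fundamental: x₁=88751, y₁=4300  (since 7876740001 − 426·18490000 = 1)

88751 4300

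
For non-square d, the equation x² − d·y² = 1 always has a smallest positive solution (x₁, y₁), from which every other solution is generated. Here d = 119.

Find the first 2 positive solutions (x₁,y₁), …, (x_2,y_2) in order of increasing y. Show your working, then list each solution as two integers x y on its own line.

120 11
28799 2640

d=119: √d = [10; 1,9,1,20] (ℓ=4, even), read p_3/q_3
i=0: a=10 ⇒ p=10, q=1
i=1: a=1 ⇒ p=11, q=1
i=2: a=9 ⇒ p=109, q=10
i=3: a=1 ⇒ p=120, q=11
→ (120, 11).  Check: 120²=14400, 119·11²=14399, difference 1.
(120+11√119)^2 = 28799 + 2640√119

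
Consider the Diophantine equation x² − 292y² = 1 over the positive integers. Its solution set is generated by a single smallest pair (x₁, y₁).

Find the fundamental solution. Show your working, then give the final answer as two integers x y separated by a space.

2281249 133500

√292 = [17; 11,2,1,3,8,3,1,2,11,34, …], period ℓ=10 (even) → k=9
step 0: (17, 1)  from 17·(1,0) + (0,1)
step 1: (188, 11)  from 11·(17,1) + (1,0)
…
step 4: (2136, 125)  from 3·(581,34) + (393,23)
…
step 6: (55143, 3227)  from 3·(17669,1034) + (2136,125)
step 7: (72812, 4261)  from 1·(55143,3227) + (17669,1034)
step 8: (200767, 11749)  from 2·(72812,4261) + (55143,3227)
step 9: (2281249, 133500)  from 11·(200767,11749) + (72812,4261)
(x₁, y₁) = (2281249, 133500);  2281249² − 292·133500² = 1 ✓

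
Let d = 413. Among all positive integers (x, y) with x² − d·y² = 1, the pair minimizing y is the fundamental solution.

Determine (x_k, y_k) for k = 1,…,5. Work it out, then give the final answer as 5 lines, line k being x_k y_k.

√413 → a₀=20, period (3,9,1,4,1,9,3,40); ℓ=8 even so k=7
step 0: (20, 1)  from 20·(1,0) + (0,1)
…
step 3: (630, 31)  from 1·(569,28) + (61,3)
step 4: (3089, 152)  from 4·(630,31) + (569,28)
step 5: (3719, 183)  from 1·(3089,152) + (630,31)
step 6: (36560, 1799)  from 9·(3719,183) + (3089,152)
step 7: (113399, 5580)  from 3·(36560,1799) + (3719,183)
(x₁, y₁) = (113399, 5580);  113399² − 413·5580² = 1 ✓
n=2: (113399,5580)∘(113399,5580) = (113399·113399+413·5580·5580, 113399·5580+5580·113399) = (25718666401,1265532840)
n=3: (25718666401,1265532840)∘(113399,5580) = (113399·25718666401+413·5580·1265532840, 113399·1265532840+5580·25718666401) = (5832942102300599,287020317040740)
n=4: (5832942102300599,287020317040740)∘(113399,5580) = (113399·5832942102300599+413·5580·287020317040740, 113399·287020317040740+5580·5832942102300599) = (1322899602891852585601,65095633862940217680)
n=5: (1322899602891852585601,65095633862940217680)∘(113399,5580) = (113399·1322899602891852585601+413·5580·65095633862940217680, 113399·65095633862940217680+5580·1322899602891852585601) = (300030984130833440606834999,14763559568560095172347900)

113399 5580
25718666401 1265532840
5832942102300599 287020317040740
1322899602891852585601 65095633862940217680
300030984130833440606834999 14763559568560095172347900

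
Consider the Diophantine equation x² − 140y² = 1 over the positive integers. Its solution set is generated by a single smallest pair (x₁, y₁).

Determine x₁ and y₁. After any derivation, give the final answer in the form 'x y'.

√140 = [11; 1,4,1,22, …], period ℓ=4 (even) → k=3
k=0  a_k=11  p_k/q_k = 11/1
…
k=2  a_k=4  p_k/q_k = 59/5
k=3  a_k=1  p_k/q_k = 71/6
fundamental: x₁=71, y₁=6  (since 5041 − 140·36 = 1)

71 6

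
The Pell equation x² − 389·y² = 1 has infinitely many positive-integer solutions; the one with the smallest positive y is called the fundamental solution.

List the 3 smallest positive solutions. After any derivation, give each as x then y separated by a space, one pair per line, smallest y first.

3287049 166660
21609382256801 1095639172680
142062196675667653449 7202839293837075980

[19; 1,2,1,1,1,1,2,1,38] for √389; ℓ=9 ⇒ convergent index 17
step 0: (19, 1)  from 19·(1,0) + (0,1)
step 1: (20, 1)  from 1·(19,1) + (1,0)
step 2: (59, 3)  from 2·(20,1) + (19,1)
…
step 4: (138, 7)  from 1·(79,4) + (59,3)
step 5: (217, 11)  from 1·(138,7) + (79,4)
step 6: (355, 18)  from 1·(217,11) + (138,7)
step 7: (927, 47)  from 2·(355,18) + (217,11)
step 8: (1282, 65)  from 1·(927,47) + (355,18)
…
step 10: (50925, 2582)  from 1·(49643,2517) + (1282,65)
step 11: (151493, 7681)  from 2·(50925,2582) + (49643,2517)
step 12: (202418, 10263)  from 1·(151493,7681) + (50925,2582)
step 13: (353911, 17944)  from 1·(202418,10263) + (151493,7681)
step 14: (556329, 28207)  from 1·(353911,17944) + (202418,10263)
…
step 16: (2376809, 120509)  from 2·(910240,46151) + (556329,28207)
step 17: (3287049, 166660)  from 1·(2376809,120509) + (910240,46151)
(x₁, y₁) = (3287049, 166660);  3287049² − 389·166660² = 1 ✓
n=2: (3287049,166660)∘(3287049,166660) = (3287049·3287049+389·166660·166660, 3287049·166660+166660·3287049) = (21609382256801,1095639172680)
n=3: (21609382256801,1095639172680)∘(3287049,166660) = (3287049·21609382256801+389·166660·1095639172680, 3287049·1095639172680+166660·21609382256801) = (142062196675667653449,7202839293837075980)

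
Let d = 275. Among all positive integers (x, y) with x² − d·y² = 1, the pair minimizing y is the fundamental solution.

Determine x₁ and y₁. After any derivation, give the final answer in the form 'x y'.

√275 = [16; 1,1,2,1,1,32, …], period ℓ=6 (even) → k=5
step 0: (16, 1)  from 16·(1,0) + (0,1)
…
step 4: (116, 7)  from 1·(83,5) + (33,2)
step 5: (199, 12)  from 1·(116,7) + (83,5)
fundamental: x₁=199, y₁=12  (since 39601 − 275·144 = 1)

199 12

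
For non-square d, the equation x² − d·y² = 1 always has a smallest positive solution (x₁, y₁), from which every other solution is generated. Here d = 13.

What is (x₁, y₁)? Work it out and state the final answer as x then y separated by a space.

√13 = [3; 1,1,1,1,6, …], period ℓ=5 (odd) → k=9
k=0  a_k=3  p_k/q_k = 3/1
k=1  a_k=1  p_k/q_k = 4/1
k=2  a_k=1  p_k/q_k = 7/2
…
k=4  a_k=1  p_k/q_k = 18/5
…
k=6  a_k=1  p_k/q_k = 137/38
k=7  a_k=1  p_k/q_k = 256/71
k=8  a_k=1  p_k/q_k = 393/109
k=9  a_k=1  p_k/q_k = 649/180
→ (649, 180).  Check: 649²=421201, 13·180²=421200, difference 1.

649 180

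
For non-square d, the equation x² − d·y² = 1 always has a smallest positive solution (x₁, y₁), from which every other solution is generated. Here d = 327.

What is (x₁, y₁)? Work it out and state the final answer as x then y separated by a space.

√327 → a₀=18, period (12,36); ℓ=2 even so k=1
a_0=18:  p_0=18·1+0=18,  q_0=18·0+1=1
a_1=12:  p_1=12·18+1=217,  q_1=12·1+0=12
fundamental: x₁=217, y₁=12  (since 47089 − 327·144 = 1)

217 12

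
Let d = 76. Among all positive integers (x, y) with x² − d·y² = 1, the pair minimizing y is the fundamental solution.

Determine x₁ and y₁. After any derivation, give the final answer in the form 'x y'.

57799 6630

[8; 1,2,1,1,5,4,5,1,1,2,1,16] for √76; ℓ=12 ⇒ convergent index 11
k=0  a_k=8  p_k/q_k = 8/1
…
k=6  a_k=4  p_k/q_k = 1421/163
k=7  a_k=5  p_k/q_k = 7445/854
…
k=10  a_k=2  p_k/q_k = 41488/4759
k=11  a_k=1  p_k/q_k = 57799/6630
→ (57799, 6630).  Check: 57799²=3340724401, 76·6630²=3340724400, difference 1.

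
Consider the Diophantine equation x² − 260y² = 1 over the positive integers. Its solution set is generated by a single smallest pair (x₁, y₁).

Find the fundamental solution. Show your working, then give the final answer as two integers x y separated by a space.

d=260: √d = [16; 8,32] (ℓ=2, even), read p_1/q_1
step 0: (16, 1)  from 16·(1,0) + (0,1)
step 1: (129, 8)  from 8·(16,1) + (1,0)
→ (129, 8).  Check: 129²=16641, 260·8²=16640, difference 1.

129 8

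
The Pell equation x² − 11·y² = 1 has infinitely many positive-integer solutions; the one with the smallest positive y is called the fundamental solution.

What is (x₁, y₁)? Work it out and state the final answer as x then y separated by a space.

10 3

d=11: √d = [3; 3,6] (ℓ=2, even), read p_1/q_1
i=0: a=3 ⇒ p=3, q=1
i=1: a=3 ⇒ p=10, q=3
fundamental: x₁=10, y₁=3  (since 100 − 11·9 = 1)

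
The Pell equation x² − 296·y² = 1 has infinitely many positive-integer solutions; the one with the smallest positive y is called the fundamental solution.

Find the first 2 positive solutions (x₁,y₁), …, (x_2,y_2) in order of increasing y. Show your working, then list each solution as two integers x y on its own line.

√296 → a₀=17, period (4,1,7,1,4,34); ℓ=6 even so k=5
i=0: a=17 ⇒ p=17, q=1
i=1: a=4 ⇒ p=69, q=4
…
i=4: a=1 ⇒ p=757, q=44
i=5: a=4 ⇒ p=3699, q=215
→ (3699, 215).  Check: 3699²=13682601, 296·215²=13682600, difference 1.
n=2: (3699,215)∘(3699,215) = (3699·3699+296·215·215, 3699·215+215·3699) = (27365201,1590570)

3699 215
27365201 1590570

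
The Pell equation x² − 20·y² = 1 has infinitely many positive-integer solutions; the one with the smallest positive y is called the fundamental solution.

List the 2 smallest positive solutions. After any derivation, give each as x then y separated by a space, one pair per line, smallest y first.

9 2
161 36

√20 = [4; 2,8, …], period ℓ=2 (even) → k=1
i=0: a=4 ⇒ p=4, q=1
i=1: a=2 ⇒ p=9, q=2
→ (9, 2).  Check: 9²=81, 20·2²=80, difference 1.
n=2: (9,2)∘(9,2) = (9·9+20·2·2, 9·2+2·9) = (161,36)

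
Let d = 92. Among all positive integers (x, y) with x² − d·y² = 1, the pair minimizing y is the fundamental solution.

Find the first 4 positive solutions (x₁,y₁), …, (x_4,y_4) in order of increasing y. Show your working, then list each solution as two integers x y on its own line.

√92 → a₀=9, period (1,1,2,4,2,1,1,18); ℓ=8 even so k=7
step 0: (9, 1)  from 9·(1,0) + (0,1)
step 1: (10, 1)  from 1·(9,1) + (1,0)
step 2: (19, 2)  from 1·(10,1) + (9,1)
step 3: (48, 5)  from 2·(19,2) + (10,1)
step 4: (211, 22)  from 4·(48,5) + (19,2)
step 5: (470, 49)  from 2·(211,22) + (48,5)
step 6: (681, 71)  from 1·(470,49) + (211,22)
step 7: (1151, 120)  from 1·(681,71) + (470,49)
fundamental: x₁=1151, y₁=120  (since 1324801 − 92·14400 = 1)
n=2: (1151,120)∘(1151,120) = (1151·1151+92·120·120, 1151·120+120·1151) = (2649601,276240)
n=3: (2649601,276240)∘(1151,120) = (1151·2649601+92·120·276240, 1151·276240+120·2649601) = (6099380351,635904360)
n=4: (6099380351,635904360)∘(1151,120) = (1151·6099380351+92·120·635904360, 1151·635904360+120·6099380351) = (14040770918401,1463851560480)

1151 120
2649601 276240
6099380351 635904360
14040770918401 1463851560480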